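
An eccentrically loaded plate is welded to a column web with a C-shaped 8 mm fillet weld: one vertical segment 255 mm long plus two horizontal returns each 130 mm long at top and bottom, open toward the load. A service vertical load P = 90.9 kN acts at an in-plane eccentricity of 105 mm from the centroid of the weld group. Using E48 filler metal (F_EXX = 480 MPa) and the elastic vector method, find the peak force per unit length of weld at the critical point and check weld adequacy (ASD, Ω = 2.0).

Total weld length L_w = 515 mm. Treat welds as unit-width lines.
Centroid: x̄ = 2×130×65 / 515 = 32.82 mm from the vertical weld.
Polar moment about centroid: J = I_x + I_y = [255³/12 + 2×130×127.5²] + [255×32.82² + 2(130³/12 + 130×32.18²)] = 6518000 mm³.
Direct shear f_v = P/L_w = 90.9×10³ / 515 = 176.5 N/mm (vertical).
Torsion M = P·e = 90.9×10³ × 105 = 9544500 N·mm.
Critical point at (x, y) = (97.18, 127.5) from centroid. f_tx = M·y/J = 186.7 N/mm; f_ty = M·x/J = 142.3 N/mm.
Resultant f_max = √[f_tx² + (f_v + f_ty)²] = √[186.7² + (176.5 + 142.3)²] = 369.4 N/mm.
Capacity per unit length: r_n/Ω = (1/2.0) × 0.6 × 480 × (0.707 × 8) = 814.5 N/mm.
369.4 ≤ 814.5 → adequate.

f_max ≈ 369 N/mm; adequate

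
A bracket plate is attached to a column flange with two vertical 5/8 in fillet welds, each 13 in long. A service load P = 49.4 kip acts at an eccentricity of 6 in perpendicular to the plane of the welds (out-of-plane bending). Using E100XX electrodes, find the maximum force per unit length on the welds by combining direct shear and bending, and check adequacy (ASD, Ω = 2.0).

E100XX → F_EXX = 100 ksi.
L_w = 2 × 13 = 26 in; section modulus (unit throat) S = 2 × L²/6 = 56.33 in².
Direct shear f_v = P/L_w = 49.4/26 = 1.9 kip/in.
Moment M = P × e = 49.4 × 6 = 296.4 kip·in; bending f_b = M/S = 5.262 kip/in.
f_max = √(f_v² + f_b²) = √(1.9² + 5.262²) = 5.594 kip/in.
r_n/Ω = (1/2.0) × 0.6 × 100 × (0.707 × 0.625) = 13.26 kip/in → adequate.

f_max ≈ 5.59 kip/in; adequate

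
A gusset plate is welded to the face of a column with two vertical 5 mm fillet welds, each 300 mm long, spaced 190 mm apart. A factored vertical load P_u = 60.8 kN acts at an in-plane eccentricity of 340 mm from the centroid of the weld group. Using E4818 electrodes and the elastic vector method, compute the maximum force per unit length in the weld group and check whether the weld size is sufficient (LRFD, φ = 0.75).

E48XX → F_EXX = 480 MPa.
Total weld length L_w = 600 mm. Treat welds as unit-width lines.
Polar moment about centroid: J = 2[d³/12 + d(b/2)²] = 2[300³/12 + 300×95²] = 9915000 mm³.
Direct shear f_v = P/L_w = 60.8×10³ / 600 = 101.3 N/mm (vertical).
Torsion M = P·e = 60.8×10³ × 340 = 20672000 N·mm.
Critical point at (x, y) = (95, 150) from centroid. f_tx = M·y/J = 312.7 N/mm; f_ty = M·x/J = 198.1 N/mm.
Resultant f_max = √[f_tx² + (f_v + f_ty)²] = √[312.7² + (101.3 + 198.1)²] = 433 N/mm.
Capacity per unit length: φr_n = 0.75 × 0.6 × 480 × (0.707 × 5) = 763.6 N/mm.
433 ≤ 763.6 → adequate.

f_max ≈ 433 N/mm; adequate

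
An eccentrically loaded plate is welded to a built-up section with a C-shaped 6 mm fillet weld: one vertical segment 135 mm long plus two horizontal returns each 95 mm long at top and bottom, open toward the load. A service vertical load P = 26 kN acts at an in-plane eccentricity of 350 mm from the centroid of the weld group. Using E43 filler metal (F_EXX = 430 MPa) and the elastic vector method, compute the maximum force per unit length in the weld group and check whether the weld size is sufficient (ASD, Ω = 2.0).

f_max ≈ 682 N/mm; NOT adequate

Total weld length L_w = 325 mm. Treat welds as unit-width lines.
Centroid: x̄ = 2×95×47.5 / 325 = 27.77 mm from the vertical weld.
Polar moment about centroid: J = I_x + I_y = [135³/12 + 2×95×67.5²] + [135×27.77² + 2(95³/12 + 95×19.73²)] = 1392000 mm³.
Direct shear f_v = P/L_w = 26×10³ / 325 = 80 N/mm (vertical).
Torsion M = P·e = 26×10³ × 350 = 9100000 N·mm.
Critical point at (x, y) = (67.23, 67.5) from centroid. f_tx = M·y/J = 441.4 N/mm; f_ty = M·x/J = 439.6 N/mm.
Resultant f_max = √[f_tx² + (f_v + f_ty)²] = √[441.4² + (80 + 439.6)²] = 681.8 N/mm.
Capacity per unit length: r_n/Ω = (1/2.0) × 0.6 × 430 × (0.707 × 6) = 547.2 N/mm.
681.8 > 547.2 → NOT adequate.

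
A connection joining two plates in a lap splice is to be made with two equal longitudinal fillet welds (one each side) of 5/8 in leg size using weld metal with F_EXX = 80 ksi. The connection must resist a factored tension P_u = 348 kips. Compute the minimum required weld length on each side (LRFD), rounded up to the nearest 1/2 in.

L = 11 in on each side

Throat t_e = 0.707 × 0.625 = 0.4419 in.
φr_n = 0.75 × 0.6 × 80 × 0.4419 = 15.91 kips/in.
L_req = P_u / φr_n = 348 / 15.91 = 21.88 in total.
Per side: 21.88 / 2 = 10.94 in.
Round up → use L = 11 in on each side.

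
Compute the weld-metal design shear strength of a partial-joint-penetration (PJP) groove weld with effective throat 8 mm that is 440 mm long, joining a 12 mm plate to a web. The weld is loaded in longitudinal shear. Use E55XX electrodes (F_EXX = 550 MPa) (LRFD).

φR_n ≈ 871 kN

Effective throat (given) t_e = 8 mm.
A_we = 8 × 440 = 3520 mm².
F_nw = 0.6 F_EXX = 330 MPa.
φR_n = 0.75 × 330 × 3520 × 10⁻³ = 871.2 kN.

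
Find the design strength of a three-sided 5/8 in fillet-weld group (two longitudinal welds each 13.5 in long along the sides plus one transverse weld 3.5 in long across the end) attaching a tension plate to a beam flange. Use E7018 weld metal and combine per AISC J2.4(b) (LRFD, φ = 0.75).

φR_n ≈ 425 kip

E70XX → F_EXX = 70 ksi.
t_e = 0.707 × 0.625 = 0.4419 in.
R_nwl = 0.6 × 70 × 0.4419 × 27 = 501.1 kip (longitudinal, 2 welds).
R_nwt = 0.6 × 70 × 0.4419 × 3.5 = 64.96 kip (transverse, base value).
(i) R_nwl + R_nwt = 566 kip; (ii) 0.85 R_nwl + 1.5 R_nwt = 523.4 kip.
R_n = max = 566 kip [governs: (i)]; φR_n = 424.5 kip.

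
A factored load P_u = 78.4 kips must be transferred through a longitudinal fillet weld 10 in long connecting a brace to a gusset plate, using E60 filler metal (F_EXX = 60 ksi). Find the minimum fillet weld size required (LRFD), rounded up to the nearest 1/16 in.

Total weld length L = 10 in.
Required throat t_e = P_u / (φ × 0.6 F_EXX × L) = 78.4 / (0.75 × 0.6 × 60 × 10) = 0.2904 in.
Required leg w = t_e / 0.707 = 0.4107 in → use 7/16 in.

w = 7/16 in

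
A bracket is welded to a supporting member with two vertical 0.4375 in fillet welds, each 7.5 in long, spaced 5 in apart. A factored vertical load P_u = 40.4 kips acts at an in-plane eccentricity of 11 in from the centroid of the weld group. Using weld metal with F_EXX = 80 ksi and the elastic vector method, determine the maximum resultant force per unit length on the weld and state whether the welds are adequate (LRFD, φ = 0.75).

Total weld length L_w = 15 in. Treat welds as unit-width lines.
Polar moment about centroid: J = 2[d³/12 + d(b/2)²] = 2[7.5³/12 + 7.5×2.5²] = 164.1 in³.
Direct shear f_v = P/L_w = 40.4 / 15 = 2.693 kip/in (vertical).
Torsion M = P·e = 40.4 × 11 = 444.4 kip·in.
Critical point at (x, y) = (2.5, 3.75) from centroid. f_tx = M·y/J = 10.16 kip/in; f_ty = M·x/J = 6.772 kip/in.
Resultant f_max = √[f_tx² + (f_v + f_ty)²] = √[10.16² + (2.693 + 6.772)²] = 13.88 kip/in.
Capacity per unit length: φr_n = 0.75 × 0.6 × 80 × (0.707 × 0.4375) = 11.14 kip/in.
13.88 > 11.14 → NOT adequate.

f_max ≈ 13.9 kip/in; NOT adequate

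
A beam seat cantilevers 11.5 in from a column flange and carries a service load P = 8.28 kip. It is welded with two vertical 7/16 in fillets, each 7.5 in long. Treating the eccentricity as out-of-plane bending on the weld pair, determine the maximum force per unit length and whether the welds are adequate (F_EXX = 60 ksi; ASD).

f_max ≈ 5.11 kip/in; adequate

L_w = 2 × 7.5 = 15 in; section modulus (unit throat) S = 2 × L²/6 = 18.75 in².
Direct shear f_v = P/L_w = 8.28/15 = 0.552 kip/in.
Moment M = P × e = 8.28 × 11.5 = 95.22 kip·in; bending f_b = M/S = 5.078 kip/in.
f_max = √(f_v² + f_b²) = √(0.552² + 5.078²) = 5.108 kip/in.
r_n/Ω = (1/2.0) × 0.6 × 60 × (0.707 × 0.4375) = 5.568 kip/in → adequate.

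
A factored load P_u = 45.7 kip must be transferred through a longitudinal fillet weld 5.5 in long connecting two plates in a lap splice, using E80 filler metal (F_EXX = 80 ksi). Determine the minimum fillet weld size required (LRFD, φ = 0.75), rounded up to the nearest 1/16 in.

Total weld length L = 5.5 in.
Required throat t_e = P_u / (φ × 0.6 F_EXX × L) = 45.7 / (0.75 × 0.6 × 80 × 5.5) = 0.2308 in.
Required leg w = t_e / 0.707 = 0.3265 in → use 3/8 in.

w = 3/8 in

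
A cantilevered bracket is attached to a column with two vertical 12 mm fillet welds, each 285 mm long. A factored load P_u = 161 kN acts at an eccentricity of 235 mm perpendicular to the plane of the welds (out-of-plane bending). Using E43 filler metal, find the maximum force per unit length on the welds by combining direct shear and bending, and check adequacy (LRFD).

E43XX → F_EXX = 430 MPa.
L_w = 2 × 285 = 570 mm; section modulus (unit throat) S = 2 × L²/6 = 27080 mm².
Direct shear f_v = P/L_w = 161×10³/570 = 282.5 N/mm.
Moment M = P × e = 161×10³ × 235 = 37835000 N·mm; bending f_b = M/S = 1397 N/mm.
f_max = √(f_v² + f_b²) = √(282.5² + 1397²) = 1426 N/mm.
φr_n = 0.75 × 0.6 × 430 × (0.707 × 12) = 1642 N/mm → adequate.

f_max ≈ 1430 N/mm; adequate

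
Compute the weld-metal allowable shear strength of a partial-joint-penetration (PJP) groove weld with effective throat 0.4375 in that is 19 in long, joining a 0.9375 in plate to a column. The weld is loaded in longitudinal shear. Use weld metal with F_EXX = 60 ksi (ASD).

R_n/Ω ≈ 150 kip

Effective throat (given) t_e = 0.4375 in.
A_we = 0.4375 × 19 = 8.312 in².
F_nw = 0.6 F_EXX = 36 ksi.
R_n/Ω = (36 × 8.312) / 2.0 = 149.6 kip.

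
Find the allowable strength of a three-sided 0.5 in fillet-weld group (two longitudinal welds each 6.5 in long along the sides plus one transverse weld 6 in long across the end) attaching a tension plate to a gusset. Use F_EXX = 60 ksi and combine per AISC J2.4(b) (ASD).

t_e = 0.707 × 0.5 = 0.3535 in.
R_nwl = 0.6 × 60 × 0.3535 × 13 = 165.4 kips (longitudinal, 2 welds).
R_nwt = 0.6 × 60 × 0.3535 × 6 = 76.36 kips (transverse, base value).
(i) R_nwl + R_nwt = 241.8 kips; (ii) 0.85 R_nwl + 1.5 R_nwt = 255.2 kips.
R_n = max = 255.2 kips [governs: (ii)]; R_n/Ω = 127.6 kips.

R_n/Ω ≈ 128 kips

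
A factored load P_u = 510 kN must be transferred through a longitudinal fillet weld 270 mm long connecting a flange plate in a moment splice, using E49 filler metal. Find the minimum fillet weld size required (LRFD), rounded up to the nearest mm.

w = 13 mm

E49XX → F_EXX = 490 MPa.
Total weld length L = 270 mm.
Required throat t_e = P_u / (φ × 0.6 F_EXX × L) = 510 / (0.75 × 0.6 × 490 × 270 × 10⁻³) = 8.566 mm.
Required leg w = t_e / 0.707 = 12.12 mm → use 13 mm.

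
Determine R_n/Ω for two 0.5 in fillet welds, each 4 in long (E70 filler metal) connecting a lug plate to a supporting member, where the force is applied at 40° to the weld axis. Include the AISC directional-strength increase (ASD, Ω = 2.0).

R_n/Ω ≈ 74.7 kip

E70XX → F_EXX = 70 ksi.
t_e = 0.707 × 0.5 = 0.3535 in; A_we = 0.3535 × 8 = 2.828 in².
Directional factor: 1.0 + 0.5 sin^1.5(40°) = 1.258.
F_nw = 0.6 × 70 × 1.258 = 52.82 ksi.
R_n/Ω = (52.82 × 2.828) / 2.0 = 74.69 kip.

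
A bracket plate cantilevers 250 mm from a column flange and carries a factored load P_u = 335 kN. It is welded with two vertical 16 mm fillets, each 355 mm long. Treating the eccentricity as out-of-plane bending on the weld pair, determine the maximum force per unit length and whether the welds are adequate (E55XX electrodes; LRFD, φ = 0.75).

E55XX → F_EXX = 550 MPa.
L_w = 2 × 355 = 710 mm; section modulus (unit throat) S = 2 × L²/6 = 42010 mm².
Direct shear f_v = P/L_w = 335×10³/710 = 471.8 N/mm.
Moment M = P × e = 335×10³ × 250 = 83750000 N·mm; bending f_b = M/S = 1994 N/mm.
f_max = √(f_v² + f_b²) = √(471.8² + 1994²) = 2049 N/mm.
φr_n = 0.75 × 0.6 × 550 × (0.707 × 16) = 2800 N/mm → adequate.

f_max ≈ 2050 N/mm; adequate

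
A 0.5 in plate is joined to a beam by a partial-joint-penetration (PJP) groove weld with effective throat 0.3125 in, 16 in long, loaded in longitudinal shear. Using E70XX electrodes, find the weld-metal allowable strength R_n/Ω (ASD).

R_n/Ω ≈ 105 kip

E70XX → F_EXX = 70 ksi.
Effective throat (given) t_e = 0.3125 in.
A_we = 0.3125 × 16 = 5 in².
F_nw = 0.6 F_EXX = 42 ksi.
R_n/Ω = (42 × 5) / 2.0 = 105 kip.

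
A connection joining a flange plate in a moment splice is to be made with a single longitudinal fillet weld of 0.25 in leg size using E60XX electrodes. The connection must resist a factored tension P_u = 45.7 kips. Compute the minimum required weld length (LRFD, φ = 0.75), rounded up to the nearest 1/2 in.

E60XX → F_EXX = 60 ksi.
Throat t_e = 0.707 × 0.25 = 0.1767 in.
φr_n = 0.75 × 0.6 × 60 × 0.1767 = 4.772 kips/in.
L_req = P_u / φr_n = 45.7 / 4.772 = 9.576 in total.
Round up → use L = 10 in.

L = 10 in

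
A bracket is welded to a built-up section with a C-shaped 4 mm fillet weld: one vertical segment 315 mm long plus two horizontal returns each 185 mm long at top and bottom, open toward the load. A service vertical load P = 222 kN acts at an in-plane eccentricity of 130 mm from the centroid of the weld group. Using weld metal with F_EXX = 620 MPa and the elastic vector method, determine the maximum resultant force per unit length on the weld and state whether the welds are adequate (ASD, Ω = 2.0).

f_max ≈ 676 N/mm; NOT adequate

Total weld length L_w = 685 mm. Treat welds as unit-width lines.
Centroid: x̄ = 2×185×92.5 / 685 = 49.96 mm from the vertical weld.
Polar moment about centroid: J = I_x + I_y = [315³/12 + 2×185×157.5²] + [315×49.96² + 2(185³/12 + 185×42.54²)] = 14290000 mm³.
Direct shear f_v = P/L_w = 222×10³ / 685 = 324.1 N/mm (vertical).
Torsion M = P·e = 222×10³ × 130 = 28860000 N·mm.
Critical point at (x, y) = (135, 157.5) from centroid. f_tx = M·y/J = 318 N/mm; f_ty = M·x/J = 272.6 N/mm.
Resultant f_max = √[f_tx² + (f_v + f_ty)²] = √[318² + (324.1 + 272.6)²] = 676.2 N/mm.
Capacity per unit length: r_n/Ω = (1/2.0) × 0.6 × 620 × (0.707 × 4) = 526 N/mm.
676.2 > 526 → NOT adequate.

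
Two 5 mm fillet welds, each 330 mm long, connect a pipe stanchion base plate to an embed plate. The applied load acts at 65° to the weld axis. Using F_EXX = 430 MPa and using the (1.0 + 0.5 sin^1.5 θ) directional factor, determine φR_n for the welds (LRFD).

t_e = 0.707 × 5 = 3.535 mm; A_we = 3.535 × 660 = 2333 mm².
Directional factor: 1.0 + 0.5 sin^1.5(65°) = 1.431.
F_nw = 0.6 × 430 × 1.431 = 369.3 MPa.
φR_n = 0.75 × 369.3 × 2333 × 10⁻³ = 646.2 kN.

φR_n ≈ 646 kN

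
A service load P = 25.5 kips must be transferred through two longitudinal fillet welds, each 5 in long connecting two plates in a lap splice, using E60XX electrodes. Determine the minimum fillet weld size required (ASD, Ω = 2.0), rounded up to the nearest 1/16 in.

E60XX → F_EXX = 60 ksi.
Total weld length L = 10 in.
Required throat t_e = P × Ω / (0.6 F_EXX × L) = 25.5 × 2.0 / (0.6 × 60 × 10) = 0.1417 in.
Required leg w = t_e / 0.707 = 0.2004 in → use 1/4 in.

w = 1/4 in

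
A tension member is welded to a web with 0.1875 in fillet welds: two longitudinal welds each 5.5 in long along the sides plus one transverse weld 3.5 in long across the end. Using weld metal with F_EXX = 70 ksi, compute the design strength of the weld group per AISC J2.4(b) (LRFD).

φR_n ≈ 61 kips

t_e = 0.707 × 0.1875 = 0.1326 in.
R_nwl = 0.6 × 70 × 0.1326 × 11 = 61.24 kips (longitudinal, 2 welds).
R_nwt = 0.6 × 70 × 0.1326 × 3.5 = 19.49 kips (transverse, base value).
(i) R_nwl + R_nwt = 80.73 kips; (ii) 0.85 R_nwl + 1.5 R_nwt = 81.29 kips.
R_n = max = 81.29 kips [governs: (ii)]; φR_n = 60.97 kips.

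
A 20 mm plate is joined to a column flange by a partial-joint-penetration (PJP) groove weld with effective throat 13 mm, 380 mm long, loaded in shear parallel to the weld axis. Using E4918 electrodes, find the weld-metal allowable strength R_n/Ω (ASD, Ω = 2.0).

E49XX → F_EXX = 490 MPa.
Effective throat (given) t_e = 13 mm.
A_we = 13 × 380 = 4940 mm².
F_nw = 0.6 F_EXX = 294 MPa.
R_n/Ω = (294 × 4940) / 2.0 × 10⁻³ = 726.2 kN.

R_n/Ω ≈ 726 kN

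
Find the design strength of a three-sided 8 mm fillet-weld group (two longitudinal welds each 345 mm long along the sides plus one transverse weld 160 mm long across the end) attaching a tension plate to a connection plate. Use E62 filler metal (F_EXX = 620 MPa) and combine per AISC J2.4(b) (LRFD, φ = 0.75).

φR_n ≈ 1340 kN

t_e = 0.707 × 8 = 5.656 mm.
R_nwl = 0.6 × 620 × 5.656 × 690 × 10⁻³ = 1452 kN (longitudinal, 2 welds).
R_nwt = 0.6 × 620 × 5.656 × 160 × 10⁻³ = 336.6 kN (transverse, base value).
(i) R_nwl + R_nwt = 1788 kN; (ii) 0.85 R_nwl + 1.5 R_nwt = 1739 kN.
R_n = max = 1788 kN [governs: (i)]; φR_n = 1341 kN.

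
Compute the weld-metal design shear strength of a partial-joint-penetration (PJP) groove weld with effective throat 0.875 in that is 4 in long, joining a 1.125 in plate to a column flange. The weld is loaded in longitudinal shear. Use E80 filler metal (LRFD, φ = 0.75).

E80XX → F_EXX = 80 ksi.
Effective throat (given) t_e = 0.875 in.
A_we = 0.875 × 4 = 3.5 in².
F_nw = 0.6 F_EXX = 48 ksi.
φR_n = 0.75 × 48 × 3.5 = 126 kips.

φR_n ≈ 126 kips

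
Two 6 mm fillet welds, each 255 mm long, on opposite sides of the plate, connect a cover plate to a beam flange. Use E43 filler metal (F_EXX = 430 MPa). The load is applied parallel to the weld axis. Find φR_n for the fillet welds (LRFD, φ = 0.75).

φR_n ≈ 419 kN

Effective throat t_e = 0.707 × 6 = 4.242 mm.
Total length L = 510 mm; A_we = 4.242 × 510 = 2163 mm².
F_nw = 0.6 F_EXX = 0.6 × 430 = 258 MPa.
φR_n = 0.75 × 258 × 2163 × 10⁻³ = 418.6 kN.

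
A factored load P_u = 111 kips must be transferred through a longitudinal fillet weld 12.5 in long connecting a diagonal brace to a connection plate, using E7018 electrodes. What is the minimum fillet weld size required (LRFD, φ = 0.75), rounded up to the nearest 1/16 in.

w = 7/16 in

E70XX → F_EXX = 70 ksi.
Total weld length L = 12.5 in.
Required throat t_e = P_u / (φ × 0.6 F_EXX × L) = 111 / (0.75 × 0.6 × 70 × 12.5) = 0.2819 in.
Required leg w = t_e / 0.707 = 0.3987 in → use 7/16 in.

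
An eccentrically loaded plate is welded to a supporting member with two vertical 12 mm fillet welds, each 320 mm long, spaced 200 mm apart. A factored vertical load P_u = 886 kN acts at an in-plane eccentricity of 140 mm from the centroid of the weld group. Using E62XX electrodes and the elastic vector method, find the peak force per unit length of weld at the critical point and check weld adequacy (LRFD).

f_max ≈ 2950 N/mm; NOT adequate

E62XX → F_EXX = 620 MPa.
Total weld length L_w = 640 mm. Treat welds as unit-width lines.
Polar moment about centroid: J = 2[d³/12 + d(b/2)²] = 2[320³/12 + 320×100²] = 11860000 mm³.
Direct shear f_v = P/L_w = 886×10³ / 640 = 1384 N/mm (vertical).
Torsion M = P·e = 886×10³ × 140 = 124040000 N·mm.
Critical point at (x, y) = (100, 160) from centroid. f_tx = M·y/J = 1673 N/mm; f_ty = M·x/J = 1046 N/mm.
Resultant f_max = √[f_tx² + (f_v + f_ty)²] = √[1673² + (1384 + 1046)²] = 2950 N/mm.
Capacity per unit length: φr_n = 0.75 × 0.6 × 620 × (0.707 × 12) = 2367 N/mm.
2950 > 2367 → NOT adequate.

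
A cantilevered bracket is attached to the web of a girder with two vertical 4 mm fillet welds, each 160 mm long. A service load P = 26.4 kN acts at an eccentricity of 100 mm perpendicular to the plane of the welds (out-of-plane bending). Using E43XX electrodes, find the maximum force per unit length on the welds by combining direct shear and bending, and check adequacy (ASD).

f_max ≈ 320 N/mm; adequate

E43XX → F_EXX = 430 MPa.
L_w = 2 × 160 = 320 mm; section modulus (unit throat) S = 2 × L²/6 = 8533 mm².
Direct shear f_v = P/L_w = 26.4×10³/320 = 82.5 N/mm.
Moment M = P × e = 26.4×10³ × 100 = 2640000 N·mm; bending f_b = M/S = 309.4 N/mm.
f_max = √(f_v² + f_b²) = √(82.5² + 309.4²) = 320.2 N/mm.
r_n/Ω = (1/2.0) × 0.6 × 430 × (0.707 × 4) = 364.8 N/mm → adequate.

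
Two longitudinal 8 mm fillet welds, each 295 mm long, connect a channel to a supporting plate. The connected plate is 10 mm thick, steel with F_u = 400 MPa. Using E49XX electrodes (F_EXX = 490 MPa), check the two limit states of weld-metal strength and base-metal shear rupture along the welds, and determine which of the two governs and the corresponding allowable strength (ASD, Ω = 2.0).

R_n/Ω ≈ 491 kN (weld metal governs)

t_e = 0.707 × 8 = 5.656 mm; L = 590 mm.
Weld metal: R_n/Ω = (1/2.0) × 0.6 × 490 × 5.656 × 590 × 10⁻³ = 490.5 kN.
Base metal (shear rupture): R_n/Ω = (1/2.0) × 0.6 × 400 × 10 × 590 × 10⁻³ = 708 kN.
Governing: weld metal.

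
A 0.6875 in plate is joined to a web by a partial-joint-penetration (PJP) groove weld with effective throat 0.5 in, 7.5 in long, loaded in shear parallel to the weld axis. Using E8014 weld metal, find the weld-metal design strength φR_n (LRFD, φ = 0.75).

E80XX → F_EXX = 80 ksi.
Effective throat (given) t_e = 0.5 in.
A_we = 0.5 × 7.5 = 3.75 in².
F_nw = 0.6 F_EXX = 48 ksi.
φR_n = 0.75 × 48 × 3.75 = 135 kips.

φR_n ≈ 135 kips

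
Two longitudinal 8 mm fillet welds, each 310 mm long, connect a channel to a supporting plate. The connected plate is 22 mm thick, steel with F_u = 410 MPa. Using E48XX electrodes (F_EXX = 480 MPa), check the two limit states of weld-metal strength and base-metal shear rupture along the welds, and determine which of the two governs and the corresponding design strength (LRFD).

t_e = 0.707 × 8 = 5.656 mm; L = 620 mm.
Weld metal: φR_n = 0.75 × 0.6 × 480 × 5.656 × 620 × 10⁻³ = 757.5 kN.
Base metal (shear rupture): φR_n = 0.75 × 0.6 × 410 × 22 × 620 × 10⁻³ = 2517 kN.
Governing: weld metal.

φR_n ≈ 757 kN (weld metal governs)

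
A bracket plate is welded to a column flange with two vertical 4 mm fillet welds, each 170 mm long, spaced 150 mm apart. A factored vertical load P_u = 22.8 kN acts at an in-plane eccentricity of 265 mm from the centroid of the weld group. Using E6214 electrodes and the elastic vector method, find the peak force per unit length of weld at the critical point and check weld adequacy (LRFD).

f_max ≈ 299 N/mm; adequate

E62XX → F_EXX = 620 MPa.
Total weld length L_w = 340 mm. Treat welds as unit-width lines.
Polar moment about centroid: J = 2[d³/12 + d(b/2)²] = 2[170³/12 + 170×75²] = 2731000 mm³.
Direct shear f_v = P/L_w = 22.8×10³ / 340 = 67.06 N/mm (vertical).
Torsion M = P·e = 22.8×10³ × 265 = 6042000 N·mm.
Critical point at (x, y) = (75, 85) from centroid. f_tx = M·y/J = 188 N/mm; f_ty = M·x/J = 165.9 N/mm.
Resultant f_max = √[f_tx² + (f_v + f_ty)²] = √[188² + (67.06 + 165.9)²] = 299.4 N/mm.
Capacity per unit length: φr_n = 0.75 × 0.6 × 620 × (0.707 × 4) = 789 N/mm.
299.4 ≤ 789 → adequate.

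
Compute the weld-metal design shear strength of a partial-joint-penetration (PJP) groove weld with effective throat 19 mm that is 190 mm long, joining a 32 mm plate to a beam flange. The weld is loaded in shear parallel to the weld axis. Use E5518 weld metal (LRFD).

E55XX → F_EXX = 550 MPa.
Effective throat (given) t_e = 19 mm.
A_we = 19 × 190 = 3610 mm².
F_nw = 0.6 F_EXX = 330 MPa.
φR_n = 0.75 × 330 × 3610 × 10⁻³ = 893.5 kN.

φR_n ≈ 893 kN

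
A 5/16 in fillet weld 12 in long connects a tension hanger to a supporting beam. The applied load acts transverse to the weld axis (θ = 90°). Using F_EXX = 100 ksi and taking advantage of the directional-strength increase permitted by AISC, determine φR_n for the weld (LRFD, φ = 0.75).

φR_n ≈ 179 kips

t_e = 0.707 × 0.3125 = 0.2209 in; A_we = 0.2209 × 12 = 2.651 in².
Directional factor: 1.0 + 0.5 sin^1.5(90°) = 1.5.
F_nw = 0.6 × 100 × 1.5 = 90 ksi.
φR_n = 0.75 × 90 × 2.651 = 179 kips.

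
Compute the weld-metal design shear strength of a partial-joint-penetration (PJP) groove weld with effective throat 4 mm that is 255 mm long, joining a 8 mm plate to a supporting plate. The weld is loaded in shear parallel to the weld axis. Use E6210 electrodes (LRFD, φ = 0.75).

E62XX → F_EXX = 620 MPa.
Effective throat (given) t_e = 4 mm.
A_we = 4 × 255 = 1020 mm².
F_nw = 0.6 F_EXX = 372 MPa.
φR_n = 0.75 × 372 × 1020 × 10⁻³ = 284.6 kN.

φR_n ≈ 285 kN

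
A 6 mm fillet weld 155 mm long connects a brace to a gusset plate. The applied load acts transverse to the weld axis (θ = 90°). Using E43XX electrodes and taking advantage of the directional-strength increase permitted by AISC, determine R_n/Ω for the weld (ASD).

R_n/Ω ≈ 127 kN

E43XX → F_EXX = 430 MPa.
t_e = 0.707 × 6 = 4.242 mm; A_we = 4.242 × 155 = 657.5 mm².
Directional factor: 1.0 + 0.5 sin^1.5(90°) = 1.5.
F_nw = 0.6 × 430 × 1.5 = 387 MPa.
R_n/Ω = (387 × 657.5) / 2.0 × 10⁻³ = 127.2 kN.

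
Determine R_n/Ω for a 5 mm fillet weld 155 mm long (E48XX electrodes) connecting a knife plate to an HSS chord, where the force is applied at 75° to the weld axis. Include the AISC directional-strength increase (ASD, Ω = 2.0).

E48XX → F_EXX = 480 MPa.
t_e = 0.707 × 5 = 3.535 mm; A_we = 3.535 × 155 = 547.9 mm².
Directional factor: 1.0 + 0.5 sin^1.5(75°) = 1.475.
F_nw = 0.6 × 480 × 1.475 = 424.7 MPa.
R_n/Ω = (424.7 × 547.9) / 2.0 × 10⁻³ = 116.4 kN.

R_n/Ω ≈ 116 kN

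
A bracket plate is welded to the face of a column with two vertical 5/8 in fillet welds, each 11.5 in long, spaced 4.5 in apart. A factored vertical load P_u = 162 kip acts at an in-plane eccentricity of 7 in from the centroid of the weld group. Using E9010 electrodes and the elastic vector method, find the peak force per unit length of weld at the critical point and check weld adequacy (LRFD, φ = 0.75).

f_max ≈ 22.5 kip/in; NOT adequate

E90XX → F_EXX = 90 ksi.
Total weld length L_w = 23 in. Treat welds as unit-width lines.
Polar moment about centroid: J = 2[d³/12 + d(b/2)²] = 2[11.5³/12 + 11.5×2.25²] = 369.9 in³.
Direct shear f_v = P/L_w = 162 / 23 = 7.043 kip/in (vertical).
Torsion M = P·e = 162 × 7 = 1134 kip·in.
Critical point at (x, y) = (2.25, 5.75) from centroid. f_tx = M·y/J = 17.63 kip/in; f_ty = M·x/J = 6.897 kip/in.
Resultant f_max = √[f_tx² + (f_v + f_ty)²] = √[17.63² + (7.043 + 6.897)²] = 22.47 kip/in.
Capacity per unit length: φr_n = 0.75 × 0.6 × 90 × (0.707 × 0.625) = 17.9 kip/in.
22.47 > 17.9 → NOT adequate.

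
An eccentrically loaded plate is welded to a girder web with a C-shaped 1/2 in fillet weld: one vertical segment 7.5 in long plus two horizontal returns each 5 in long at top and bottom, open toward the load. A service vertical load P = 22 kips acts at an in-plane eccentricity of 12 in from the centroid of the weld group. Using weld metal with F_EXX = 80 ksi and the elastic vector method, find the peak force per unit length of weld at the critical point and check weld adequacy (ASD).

f_max ≈ 7.05 kip/in; adequate

Total weld length L_w = 17.5 in. Treat welds as unit-width lines.
Centroid: x̄ = 2×5×2.5 / 17.5 = 1.429 in from the vertical weld.
Polar moment about centroid: J = I_x + I_y = [7.5³/12 + 2×5×3.75²] + [7.5×1.429² + 2(5³/12 + 5×1.071²)] = 223.4 in³.
Direct shear f_v = P/L_w = 22 / 17.5 = 1.257 kip/in (vertical).
Torsion M = P·e = 22 × 12 = 264 kip·in.
Critical point at (x, y) = (3.571, 3.75) from centroid. f_tx = M·y/J = 4.432 kip/in; f_ty = M·x/J = 4.22 kip/in.
Resultant f_max = √[f_tx² + (f_v + f_ty)²] = √[4.432² + (1.257 + 4.22)²] = 7.046 kip/in.
Capacity per unit length: r_n/Ω = (1/2.0) × 0.6 × 80 × (0.707 × 0.5) = 8.484 kip/in.
7.046 ≤ 8.484 → adequate.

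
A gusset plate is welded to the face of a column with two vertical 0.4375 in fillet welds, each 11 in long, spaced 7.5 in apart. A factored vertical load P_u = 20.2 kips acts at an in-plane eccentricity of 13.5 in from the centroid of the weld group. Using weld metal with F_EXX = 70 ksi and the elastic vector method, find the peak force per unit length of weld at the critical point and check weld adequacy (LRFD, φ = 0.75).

Total weld length L_w = 22 in. Treat welds as unit-width lines.
Polar moment about centroid: J = 2[d³/12 + d(b/2)²] = 2[11³/12 + 11×3.75²] = 531.2 in³.
Direct shear f_v = P/L_w = 20.2 / 22 = 0.9182 kip/in (vertical).
Torsion M = P·e = 20.2 × 13.5 = 272.7 kip·in.
Critical point at (x, y) = (3.75, 5.5) from centroid. f_tx = M·y/J = 2.823 kip/in; f_ty = M·x/J = 1.925 kip/in.
Resultant f_max = √[f_tx² + (f_v + f_ty)²] = √[2.823² + (0.9182 + 1.925)²] = 4.007 kip/in.
Capacity per unit length: φr_n = 0.75 × 0.6 × 70 × (0.707 × 0.4375) = 9.743 kip/in.
4.007 ≤ 9.743 → adequate.

f_max ≈ 4.01 kip/in; adequate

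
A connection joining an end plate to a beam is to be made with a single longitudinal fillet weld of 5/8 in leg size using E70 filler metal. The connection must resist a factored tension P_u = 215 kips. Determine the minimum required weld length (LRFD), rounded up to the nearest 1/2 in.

L = 15.5 in

E70XX → F_EXX = 70 ksi.
Throat t_e = 0.707 × 0.625 = 0.4419 in.
φr_n = 0.75 × 0.6 × 70 × 0.4419 = 13.92 kips/in.
L_req = P_u / φr_n = 215 / 13.92 = 15.45 in total.
Round up → use L = 15.5 in.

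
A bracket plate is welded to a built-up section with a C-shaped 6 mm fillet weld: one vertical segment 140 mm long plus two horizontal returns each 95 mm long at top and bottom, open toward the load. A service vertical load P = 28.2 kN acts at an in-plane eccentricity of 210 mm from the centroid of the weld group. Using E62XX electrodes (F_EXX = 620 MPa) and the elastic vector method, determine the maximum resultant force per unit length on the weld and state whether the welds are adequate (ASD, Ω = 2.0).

Total weld length L_w = 330 mm. Treat welds as unit-width lines.
Centroid: x̄ = 2×95×47.5 / 330 = 27.35 mm from the vertical weld.
Polar moment about centroid: J = I_x + I_y = [140³/12 + 2×95×70²] + [140×27.35² + 2(95³/12 + 95×20.15²)] = 1484000 mm³.
Direct shear f_v = P/L_w = 28.2×10³ / 330 = 85.45 N/mm (vertical).
Torsion M = P·e = 28.2×10³ × 210 = 5922000 N·mm.
Critical point at (x, y) = (67.65, 70) from centroid. f_tx = M·y/J = 279.3 N/mm; f_ty = M·x/J = 269.9 N/mm.
Resultant f_max = √[f_tx² + (f_v + f_ty)²] = √[279.3² + (85.45 + 269.9)²] = 451.9 N/mm.
Capacity per unit length: r_n/Ω = (1/2.0) × 0.6 × 620 × (0.707 × 6) = 789 N/mm.
451.9 ≤ 789 → adequate.

f_max ≈ 452 N/mm; adequate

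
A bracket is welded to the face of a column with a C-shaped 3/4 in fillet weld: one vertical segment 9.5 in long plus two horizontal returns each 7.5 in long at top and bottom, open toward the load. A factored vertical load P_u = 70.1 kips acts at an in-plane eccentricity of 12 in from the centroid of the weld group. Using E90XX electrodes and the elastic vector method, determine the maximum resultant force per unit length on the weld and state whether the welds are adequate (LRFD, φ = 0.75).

E90XX → F_EXX = 90 ksi.
Total weld length L_w = 24.5 in. Treat welds as unit-width lines.
Centroid: x̄ = 2×7.5×3.75 / 24.5 = 2.296 in from the vertical weld.
Polar moment about centroid: J = I_x + I_y = [9.5³/12 + 2×7.5×4.75²] + [9.5×2.296² + 2(7.5³/12 + 7.5×1.454²)] = 562 in³.
Direct shear f_v = P/L_w = 70.1 / 24.5 = 2.861 kip/in (vertical).
Torsion M = P·e = 70.1 × 12 = 841.2 kip·in.
Critical point at (x, y) = (5.204, 4.75) from centroid. f_tx = M·y/J = 7.11 kip/in; f_ty = M·x/J = 7.79 kip/in.
Resultant f_max = √[f_tx² + (f_v + f_ty)²] = √[7.11² + (2.861 + 7.79)²] = 12.81 kip/in.
Capacity per unit length: φr_n = 0.75 × 0.6 × 90 × (0.707 × 0.75) = 21.48 kip/in.
12.81 ≤ 21.48 → adequate.

f_max ≈ 12.8 kip/in; adequate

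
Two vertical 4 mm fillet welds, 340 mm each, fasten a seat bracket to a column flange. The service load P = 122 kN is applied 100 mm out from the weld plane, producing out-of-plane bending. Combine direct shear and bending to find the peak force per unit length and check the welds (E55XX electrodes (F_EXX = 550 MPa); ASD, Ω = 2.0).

f_max ≈ 364 N/mm; adequate

L_w = 2 × 340 = 680 mm; section modulus (unit throat) S = 2 × L²/6 = 38530 mm².
Direct shear f_v = P/L_w = 122×10³/680 = 179.4 N/mm.
Moment M = P × e = 122×10³ × 100 = 12200000 N·mm; bending f_b = M/S = 316.6 N/mm.
f_max = √(f_v² + f_b²) = √(179.4² + 316.6²) = 363.9 N/mm.
r_n/Ω = (1/2.0) × 0.6 × 550 × (0.707 × 4) = 466.6 N/mm → adequate.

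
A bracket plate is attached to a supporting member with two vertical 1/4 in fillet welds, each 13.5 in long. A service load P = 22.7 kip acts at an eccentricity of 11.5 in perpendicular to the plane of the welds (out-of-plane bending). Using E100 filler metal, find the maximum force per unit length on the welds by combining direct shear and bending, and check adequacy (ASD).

f_max ≈ 4.38 kip/in; adequate

E100XX → F_EXX = 100 ksi.
L_w = 2 × 13.5 = 27 in; section modulus (unit throat) S = 2 × L²/6 = 60.75 in².
Direct shear f_v = P/L_w = 22.7/27 = 0.8407 kip/in.
Moment M = P × e = 22.7 × 11.5 = 261.05 kip·in; bending f_b = M/S = 4.297 kip/in.
f_max = √(f_v² + f_b²) = √(0.8407² + 4.297²) = 4.379 kip/in.
r_n/Ω = (1/2.0) × 0.6 × 100 × (0.707 × 0.25) = 5.302 kip/in → adequate.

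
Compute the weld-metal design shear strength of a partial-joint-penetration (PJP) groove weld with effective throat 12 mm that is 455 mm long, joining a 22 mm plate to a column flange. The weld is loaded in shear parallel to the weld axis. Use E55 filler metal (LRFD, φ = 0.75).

E55XX → F_EXX = 550 MPa.
Effective throat (given) t_e = 12 mm.
A_we = 12 × 455 = 5460 mm².
F_nw = 0.6 F_EXX = 330 MPa.
φR_n = 0.75 × 330 × 5460 × 10⁻³ = 1351 kN.

φR_n ≈ 1350 kN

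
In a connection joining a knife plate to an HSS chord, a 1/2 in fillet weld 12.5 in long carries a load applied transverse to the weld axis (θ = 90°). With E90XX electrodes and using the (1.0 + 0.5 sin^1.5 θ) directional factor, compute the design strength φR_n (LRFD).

φR_n ≈ 268 kip

E90XX → F_EXX = 90 ksi.
t_e = 0.707 × 0.5 = 0.3535 in; A_we = 0.3535 × 12.5 = 4.419 in².
Directional factor: 1.0 + 0.5 sin^1.5(90°) = 1.5.
F_nw = 0.6 × 90 × 1.5 = 81 ksi.
φR_n = 0.75 × 81 × 4.419 = 268.4 kip.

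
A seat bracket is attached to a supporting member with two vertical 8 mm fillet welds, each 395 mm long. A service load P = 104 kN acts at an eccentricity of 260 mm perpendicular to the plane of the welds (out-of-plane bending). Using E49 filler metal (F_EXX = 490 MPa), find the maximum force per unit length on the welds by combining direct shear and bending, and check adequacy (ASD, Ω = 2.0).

L_w = 2 × 395 = 790 mm; section modulus (unit throat) S = 2 × L²/6 = 52010 mm².
Direct shear f_v = P/L_w = 104×10³/790 = 131.6 N/mm.
Moment M = P × e = 104×10³ × 260 = 27040000 N·mm; bending f_b = M/S = 519.9 N/mm.
f_max = √(f_v² + f_b²) = √(131.6² + 519.9²) = 536.3 N/mm.
r_n/Ω = (1/2.0) × 0.6 × 490 × (0.707 × 8) = 831.4 N/mm → adequate.

f_max ≈ 536 N/mm; adequate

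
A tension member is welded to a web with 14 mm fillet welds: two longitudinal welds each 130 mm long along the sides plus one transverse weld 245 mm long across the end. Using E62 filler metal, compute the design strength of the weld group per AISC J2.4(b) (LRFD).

φR_n ≈ 1630 kN

E62XX → F_EXX = 620 MPa.
t_e = 0.707 × 14 = 9.898 mm.
R_nwl = 0.6 × 620 × 9.898 × 260 × 10⁻³ = 957.3 kN (longitudinal, 2 welds).
R_nwt = 0.6 × 620 × 9.898 × 245 × 10⁻³ = 902.1 kN (transverse, base value).
(i) R_nwl + R_nwt = 1859 kN; (ii) 0.85 R_nwl + 1.5 R_nwt = 2167 kN.
R_n = max = 2167 kN [governs: (ii)]; φR_n = 1625 kN.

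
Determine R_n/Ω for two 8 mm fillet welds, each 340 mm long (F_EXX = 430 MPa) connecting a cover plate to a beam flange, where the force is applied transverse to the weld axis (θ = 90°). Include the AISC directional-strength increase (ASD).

t_e = 0.707 × 8 = 5.656 mm; A_we = 5.656 × 680 = 3846 mm².
Directional factor: 1.0 + 0.5 sin^1.5(90°) = 1.5.
F_nw = 0.6 × 430 × 1.5 = 387 MPa.
R_n/Ω = (387 × 3846) / 2.0 × 10⁻³ = 744.2 kN.

R_n/Ω ≈ 744 kN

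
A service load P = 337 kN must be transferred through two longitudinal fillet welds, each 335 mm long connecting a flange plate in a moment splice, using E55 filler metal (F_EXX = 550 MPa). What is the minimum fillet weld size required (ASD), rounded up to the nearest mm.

w = 5 mm

Total weld length L = 670 mm.
Required throat t_e = P × Ω / (0.6 F_EXX × L) = 337 × 2.0 / (0.6 × 550 × 670 × 10⁻³) = 3.048 mm.
Required leg w = t_e / 0.707 = 4.312 mm → use 5 mm.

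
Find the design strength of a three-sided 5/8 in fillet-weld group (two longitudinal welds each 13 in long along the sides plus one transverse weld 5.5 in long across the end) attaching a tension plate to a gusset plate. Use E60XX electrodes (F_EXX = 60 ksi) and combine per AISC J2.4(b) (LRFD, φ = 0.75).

t_e = 0.707 × 0.625 = 0.4419 in.
R_nwl = 0.6 × 60 × 0.4419 × 26 = 413.6 kip (longitudinal, 2 welds).
R_nwt = 0.6 × 60 × 0.4419 × 5.5 = 87.49 kip (transverse, base value).
(i) R_nwl + R_nwt = 501.1 kip; (ii) 0.85 R_nwl + 1.5 R_nwt = 482.8 kip.
R_n = max = 501.1 kip [governs: (i)]; φR_n = 375.8 kip.

φR_n ≈ 376 kip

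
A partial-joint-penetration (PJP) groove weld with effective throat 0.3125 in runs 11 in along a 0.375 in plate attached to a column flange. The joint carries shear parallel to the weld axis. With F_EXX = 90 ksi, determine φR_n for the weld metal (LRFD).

Effective throat (given) t_e = 0.3125 in.
A_we = 0.3125 × 11 = 3.438 in².
F_nw = 0.6 F_EXX = 54 ksi.
φR_n = 0.75 × 54 × 3.438 = 139.2 kip.

φR_n ≈ 139 kip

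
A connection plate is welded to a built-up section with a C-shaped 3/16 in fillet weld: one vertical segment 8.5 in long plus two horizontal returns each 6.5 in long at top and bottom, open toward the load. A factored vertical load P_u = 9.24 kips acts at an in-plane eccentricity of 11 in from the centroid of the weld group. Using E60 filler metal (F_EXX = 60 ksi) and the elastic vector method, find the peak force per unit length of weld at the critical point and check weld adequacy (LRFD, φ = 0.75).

Total weld length L_w = 21.5 in. Treat welds as unit-width lines.
Centroid: x̄ = 2×6.5×3.25 / 21.5 = 1.965 in from the vertical weld.
Polar moment about centroid: J = I_x + I_y = [8.5³/12 + 2×6.5×4.25²] + [8.5×1.965² + 2(6.5³/12 + 6.5×1.285²)] = 386 in³.
Direct shear f_v = P/L_w = 9.24 / 21.5 = 0.4298 kip/in (vertical).
Torsion M = P·e = 9.24 × 11 = 101.64 kip·in.
Critical point at (x, y) = (4.535, 4.25) from centroid. f_tx = M·y/J = 1.119 kip/in; f_ty = M·x/J = 1.194 kip/in.
Resultant f_max = √[f_tx² + (f_v + f_ty)²] = √[1.119² + (0.4298 + 1.194)²] = 1.972 kip/in.
Capacity per unit length: φr_n = 0.75 × 0.6 × 60 × (0.707 × 0.1875) = 3.579 kip/in.
1.972 ≤ 3.579 → adequate.

f_max ≈ 1.97 kip/in; adequate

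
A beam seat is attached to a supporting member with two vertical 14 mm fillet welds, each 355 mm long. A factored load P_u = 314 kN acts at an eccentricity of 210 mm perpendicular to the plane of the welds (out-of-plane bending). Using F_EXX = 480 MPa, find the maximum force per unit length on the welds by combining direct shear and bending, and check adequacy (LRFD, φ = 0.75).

f_max ≈ 1630 N/mm; adequate

L_w = 2 × 355 = 710 mm; section modulus (unit throat) S = 2 × L²/6 = 42010 mm².
Direct shear f_v = P/L_w = 314×10³/710 = 442.3 N/mm.
Moment M = P × e = 314×10³ × 210 = 65940000 N·mm; bending f_b = M/S = 1570 N/mm.
f_max = √(f_v² + f_b²) = √(442.3² + 1570²) = 1631 N/mm.
φr_n = 0.75 × 0.6 × 480 × (0.707 × 14) = 2138 N/mm → adequate.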